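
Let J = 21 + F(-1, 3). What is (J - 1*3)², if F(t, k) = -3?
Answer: 225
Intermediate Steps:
J = 18 (J = 21 - 3 = 18)
(J - 1*3)² = (18 - 1*3)² = (18 - 3)² = 15² = 225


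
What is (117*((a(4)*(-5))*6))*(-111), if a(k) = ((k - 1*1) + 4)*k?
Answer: 10909080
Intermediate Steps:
a(k) = k*(3 + k) (a(k) = ((k - 1) + 4)*k = ((-1 + k) + 4)*k = (3 + k)*k = k*(3 + k))
(117*((a(4)*(-5))*6))*(-111) = (117*(((4*(3 + 4))*(-5))*6))*(-111) = (117*(((4*7)*(-5))*6))*(-111) = (117*((28*(-5))*6))*(-111) = (117*(-140*6))*(-111) = (117*(-840))*(-111) = -98280*(-111) = 10909080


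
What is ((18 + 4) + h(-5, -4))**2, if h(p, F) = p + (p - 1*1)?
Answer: 121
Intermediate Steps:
h(p, F) = -1 + 2*p (h(p, F) = p + (p - 1) = p + (-1 + p) = -1 + 2*p)
((18 + 4) + h(-5, -4))**2 = ((18 + 4) + (-1 + 2*(-5)))**2 = (22 + (-1 - 10))**2 = (22 - 11)**2 = 11**2 = 121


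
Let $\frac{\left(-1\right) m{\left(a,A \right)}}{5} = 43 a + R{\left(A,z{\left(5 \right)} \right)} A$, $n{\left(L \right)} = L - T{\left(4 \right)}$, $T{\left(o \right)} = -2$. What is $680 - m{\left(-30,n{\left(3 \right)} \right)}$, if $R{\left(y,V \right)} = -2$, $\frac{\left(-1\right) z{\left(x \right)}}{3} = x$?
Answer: $-5820$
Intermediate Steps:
$z{\left(x \right)} = - 3 x$
$n{\left(L \right)} = 2 + L$ ($n{\left(L \right)} = L - -2 = L + 2 = 2 + L$)
$m{\left(a,A \right)} = - 215 a + 10 A$ ($m{\left(a,A \right)} = - 5 \left(43 a - 2 A\right) = - 5 \left(- 2 A + 43 a\right) = - 215 a + 10 A$)
$680 - m{\left(-30,n{\left(3 \right)} \right)} = 680 - \left(\left(-215\right) \left(-30\right) + 10 \left(2 + 3\right)\right) = 680 - \left(6450 + 10 \cdot 5\right) = 680 - \left(6450 + 50\right) = 680 - 6500 = -5820$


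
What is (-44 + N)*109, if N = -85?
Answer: -14061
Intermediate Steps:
(-44 + N)*109 = (-44 - 85)*109 = -129*109 = -14061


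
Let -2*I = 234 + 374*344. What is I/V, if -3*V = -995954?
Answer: -193335/995954 ≈ -0.19412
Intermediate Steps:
V = 995954/3 (V = -⅓*(-995954) = 995954/3 ≈ 3.3198e+5)
I = -64445 (I = -(234 + 374*344)/2 = -(234 + 128656)/2 = -½*128890 = -64445)
I/V = -64445/995954/3 = -64445*3/995954 = -193335/995954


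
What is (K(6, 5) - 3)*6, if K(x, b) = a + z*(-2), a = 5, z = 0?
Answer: 12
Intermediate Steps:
K(x, b) = 5 (K(x, b) = 5 + 0*(-2) = 5 + 0 = 5)
(K(6, 5) - 3)*6 = (5 - 3)*6 = 2*6 = 12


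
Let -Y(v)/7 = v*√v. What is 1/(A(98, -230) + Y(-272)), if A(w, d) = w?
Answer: 1/10061922 - 272*I*√17/35216727 ≈ 9.9385e-8 - 3.1845e-5*I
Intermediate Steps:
Y(v) = -7*v^(3/2) (Y(v) = -7*v*√v = -7*v^(3/2))
1/(A(98, -230) + Y(-272)) = 1/(98 - (-7616)*I*√17) = 1/(98 + 7616*I*√17)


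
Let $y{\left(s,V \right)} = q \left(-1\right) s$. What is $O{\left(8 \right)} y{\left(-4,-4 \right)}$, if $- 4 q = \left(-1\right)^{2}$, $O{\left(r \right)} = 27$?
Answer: $-27$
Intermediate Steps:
$q = - \frac{1}{4}$ ($q = - \frac{\left(-1\right)^{2}}{4} = \left(- \frac{1}{4}\right) 1 = - \frac{1}{4} \approx -0.25$)
$y{\left(s,V \right)} = \frac{s}{4}$ ($y{\left(s,V \right)} = \left(- \frac{1}{4}\right) \left(-1\right) s = \frac{s}{4}$)
$O{\left(8 \right)} y{\left(-4,-4 \right)} = 27 \cdot \frac{1}{4} \left(-4\right) = 27 \left(-1\right) = -27$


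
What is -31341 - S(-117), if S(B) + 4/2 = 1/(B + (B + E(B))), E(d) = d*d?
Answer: -421666246/13455 ≈ -31339.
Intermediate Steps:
E(d) = d**2
S(B) = -2 + 1/(B**2 + 2*B) (S(B) = -2 + 1/(B + (B + B**2)) = -2 + 1/(B**2 + 2*B))
-31341 - S(-117) = -31341 - (1 - 4*(-117) - 2*(-117)**2)/((-117)*(2 - 117)) = -31341 - (-1)*(1 + 468 - 2*13689)/(117*(-115)) = -31341 - (-1)*(-1)*(1 + 468 - 27378)/(117*115) = -31341 - (-1)*(-1)*(-26909)/(117*115) = -31341 - 1*(-26909/13455) = -31341 + 26909/13455 = -421666246/13455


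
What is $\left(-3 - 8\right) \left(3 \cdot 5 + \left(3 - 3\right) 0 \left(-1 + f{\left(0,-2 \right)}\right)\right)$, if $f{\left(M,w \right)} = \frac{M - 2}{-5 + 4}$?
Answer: $-165$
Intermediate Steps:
$f{\left(M,w \right)} = 2 - M$ ($f{\left(M,w \right)} = \frac{-2 + M}{-1} = \left(-2 + M\right) \left(-1\right) = 2 - M$)
$\left(-3 - 8\right) \left(3 \cdot 5 + \left(3 - 3\right) 0 \left(-1 + f{\left(0,-2 \right)}\right)\right) = \left(-3 - 8\right) \left(3 \cdot 5 + \left(3 - 3\right) 0 \left(-1 + \left(2 - 0\right)\right)\right) = \left(-3 - 8\right) \left(15 + \left(3 - 3\right) 0 \left(-1 + \left(2 + 0\right)\right)\right) = - 11 \left(15 + \left(3 - 3\right) 0 \left(-1 + 2\right)\right) = - 11 \left(15 + 0 \cdot 0 \cdot 1\right) = - 11 \left(15 + 0 \cdot 0\right) = - 11 \left(15 + 0\right) = \left(-11\right) 15 = -165$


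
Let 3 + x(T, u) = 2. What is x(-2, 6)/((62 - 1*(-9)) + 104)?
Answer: -1/175 ≈ -0.0057143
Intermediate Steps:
x(T, u) = -1 (x(T, u) = -3 + 2 = -1)
x(-2, 6)/((62 - 1*(-9)) + 104) = -1/((62 - 1*(-9)) + 104) = -1/((62 + 9) + 104) = -1/(71 + 104) = -1/175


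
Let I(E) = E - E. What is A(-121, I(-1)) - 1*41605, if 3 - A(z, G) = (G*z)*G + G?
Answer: -41602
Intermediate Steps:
I(E) = 0
A(z, G) = 3 - G - z*G**2 (A(z, G) = 3 - ((G*z)*G + G) = 3 - (z*G**2 + G) = 3 - (G + z*G**2) = 3 + (-G - z*G**2) = 3 - G - z*G**2)
A(-121, I(-1)) - 1*41605 = (3 - 1*0 - 1*(-121)*0**2) - 1*41605 = (3 + 0 - 1*(-121)*0) - 41605 = (3 + 0 + 0) - 41605 = 3 - 41605 = -41602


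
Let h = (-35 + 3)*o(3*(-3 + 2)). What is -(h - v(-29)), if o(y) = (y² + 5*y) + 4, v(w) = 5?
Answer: -59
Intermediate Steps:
o(y) = 4 + y² + 5*y
h = 64 (h = (-35 + 3)*(4 + (3*(-3 + 2))² + 5*(3*(-3 + 2))) = -32*(4 + (3*(-1))² + 5*(3*(-1))) = -32*(4 + (-3)² + 5*(-3)) = -32*(4 + 9 - 15) = -32*(-2) = 64)
-(h - v(-29)) = -(64 - 1*5) = -(64 - 5) = -1*59 = -59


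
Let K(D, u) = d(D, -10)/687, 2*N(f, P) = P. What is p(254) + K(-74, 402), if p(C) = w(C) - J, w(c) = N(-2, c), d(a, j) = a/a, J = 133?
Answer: -4121/687 ≈ -5.9985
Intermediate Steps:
N(f, P) = P/2
d(a, j) = 1
w(c) = c/2
p(C) = -133 + C/2 (p(C) = C/2 - 1*133 = C/2 - 133 = -133 + C/2)
K(D, u) = 1/687
p(254) + K(-74, 402) = (-133 + (1/2)*254) + 1/687 = (-133 + 127) + 1/687 = -6 + 1/687 = -4121/687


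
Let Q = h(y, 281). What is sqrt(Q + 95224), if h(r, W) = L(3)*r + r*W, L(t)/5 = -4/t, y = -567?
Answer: I*sqrt(60323) ≈ 245.61*I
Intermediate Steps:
L(t) = -20/t (L(t) = 5*(-4/t) = -20/t)
h(r, W) = -20*r/3 + W*r (h(r, W) = (-20/3)*r + r*W = (-20*1/3)*r + W*r = -20*r/3 + W*r)
Q = -155547 (Q = (1/3)*(-567)*(-20 + 3*281) = (1/3)*(-567)*(-20 + 843) = (1/3)*(-567)*823 = -155547)
sqrt(Q + 95224) = sqrt(-155547 + 95224) = sqrt(-60323) = I*sqrt(60323)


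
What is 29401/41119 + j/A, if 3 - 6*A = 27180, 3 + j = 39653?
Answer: -2994393041/372497021 ≈ -8.0387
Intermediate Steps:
j = 39650 (j = -3 + 39653 = 39650)
A = -9059/2 (A = ½ - ⅙*27180 = ½ - 4530 = -9059/2 ≈ -4529.5)
29401/41119 + j/A = 29401/41119 + 39650/(-9059/2) = 29401*(1/41119) + 39650*(-2/9059) = 29401/41119 - 79300/9059 = -2994393041/372497021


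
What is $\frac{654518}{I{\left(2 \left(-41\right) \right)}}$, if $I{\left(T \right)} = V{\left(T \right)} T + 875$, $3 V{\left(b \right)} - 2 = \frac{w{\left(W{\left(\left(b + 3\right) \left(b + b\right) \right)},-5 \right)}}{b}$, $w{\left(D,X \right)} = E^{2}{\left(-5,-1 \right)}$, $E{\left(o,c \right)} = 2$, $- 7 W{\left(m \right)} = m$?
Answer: $\frac{1963554}{2465} \approx 796.57$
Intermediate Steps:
$W{\left(m \right)} = - \frac{m}{7}$
$w{\left(D,X \right)} = 4$ ($w{\left(D,X \right)} = 2^{2} = 4$)
$V{\left(b \right)} = \frac{2}{3} + \frac{4}{3 b}$ ($V{\left(b \right)} = \frac{2}{3} + \frac{4 \frac{1}{b}}{3} = \frac{2}{3} + \frac{4}{3 b}$)
$I{\left(T \right)} = \frac{2629}{3} + \frac{2 T}{3}$ ($I{\left(T \right)} = \frac{2 \left(2 + T\right)}{3 T} T + 875 = \left(\frac{4}{3} + \frac{2 T}{3}\right) + 875 = \frac{2629}{3} + \frac{2 T}{3}$)
$\frac{654518}{I{\left(2 \left(-41\right) \right)}} = \frac{654518}{\frac{2629}{3} + \frac{2 \cdot 2 \left(-41\right)}{3}} = \frac{654518}{\frac{2629}{3} + \frac{2}{3} \left(-82\right)} = \frac{654518}{\frac{2629}{3} - \frac{164}{3}} = \frac{654518}{\frac{2465}{3}} = 654518 \cdot \frac{3}{2465} = \frac{1963554}{2465}$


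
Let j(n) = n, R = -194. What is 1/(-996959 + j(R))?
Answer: -1/997153 ≈ -1.0029e-6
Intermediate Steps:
1/(-996959 + j(R)) = 1/(-996959 - 194) = 1/(-997153) = -1/997153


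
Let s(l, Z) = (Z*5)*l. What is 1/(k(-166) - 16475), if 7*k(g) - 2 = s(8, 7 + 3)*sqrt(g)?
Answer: -807261/13325954329 - 2800*I*sqrt(166)/13325954329 ≈ -6.0578e-5 - 2.7072e-6*I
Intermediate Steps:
s(l, Z) = 5*Z*l (s(l, Z) = (5*Z)*l = 5*Z*l)
k(g) = 2/7 + 400*sqrt(g)/7 (k(g) = 2/7 + ((5*(7 + 3)*8)*sqrt(g))/7 = 2/7 + ((5*10*8)*sqrt(g))/7 = 2/7 + (400*sqrt(g))/7 = 2/7 + 400*sqrt(g)/7)
1/(k(-166) - 16475) = 1/((2/7 + 400*sqrt(-166)/7) - 16475) = 1/((2/7 + 400*(I*sqrt(166))/7) - 16475) = 1/((2/7 + 400*I*sqrt(166)/7) - 16475) = 1/(-115323/7 + 400*I*sqrt(166)/7)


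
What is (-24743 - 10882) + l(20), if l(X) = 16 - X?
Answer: -35629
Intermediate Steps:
(-24743 - 10882) + l(20) = (-24743 - 10882) + (16 - 1*20) = -35625 + (16 - 20) = -35625 - 4 = -35629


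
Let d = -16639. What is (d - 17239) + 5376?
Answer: -28502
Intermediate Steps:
(d - 17239) + 5376 = (-16639 - 17239) + 5376 = -33878 + 5376 = -28502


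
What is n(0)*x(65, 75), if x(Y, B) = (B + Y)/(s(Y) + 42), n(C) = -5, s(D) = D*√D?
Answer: 29400/272861 - 45500*√65/272861 ≈ -1.2366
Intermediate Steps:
s(D) = D^(3/2)
x(Y, B) = (B + Y)/(42 + Y^(3/2)) (x(Y, B) = (B + Y)/(Y^(3/2) + 42) = (B + Y)/(42 + Y^(3/2)))
n(0)*x(65, 75) = -5*(75 + 65)/(42 + 65^(3/2)) = -5*140/(42 + 65*√65) = -700/(42 + 65*√65)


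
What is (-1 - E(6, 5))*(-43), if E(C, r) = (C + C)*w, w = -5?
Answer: -2537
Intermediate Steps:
E(C, r) = -10*C (E(C, r) = (C + C)*(-5) = (2*C)*(-5) = -10*C)
(-1 - E(6, 5))*(-43) = (-1 - (-10)*6)*(-43) = (-1 - 1*(-60))*(-43) = (-1 + 60)*(-43) = 59*(-43) = -2537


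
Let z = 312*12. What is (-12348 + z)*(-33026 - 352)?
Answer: 287184312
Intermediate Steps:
z = 3744
(-12348 + z)*(-33026 - 352) = (-12348 + 3744)*(-33026 - 352) = -8604*(-33378) = 287184312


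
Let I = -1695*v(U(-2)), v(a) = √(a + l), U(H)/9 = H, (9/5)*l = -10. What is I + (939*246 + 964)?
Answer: 231958 - 1130*I*√53 ≈ 2.3196e+5 - 8226.5*I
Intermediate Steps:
l = -50/9 (l = (5/9)*(-10) = -50/9 ≈ -5.5556)
U(H) = 9*H
v(a) = √(-50/9 + a) (v(a) = √(a - 50/9) = √(-50/9 + a))
I = -1130*I*√53 (I = -565*√(-50 + 9*(9*(-2))) = -565*√(-50 + 9*(-18)) = -565*√(-50 - 162) = -565*√(-212) = -565*2*I*√53 = -1130*I*√53 ≈ -8226.5*I)
I + (939*246 + 964) = -1130*I*√53 + (939*246 + 964) = -1130*I*√53 + (230994 + 964) = -1130*I*√53 + 231958 = 231958 - 1130*I*√53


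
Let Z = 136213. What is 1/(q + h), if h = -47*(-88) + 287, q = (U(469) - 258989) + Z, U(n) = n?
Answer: -1/117884 ≈ -8.4829e-6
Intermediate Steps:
q = -122307 (q = (469 - 258989) + 136213 = -258520 + 136213 = -122307)
h = 4423 (h = 4136 + 287 = 4423)
1/(q + h) = 1/(-122307 + 4423) = 1/(-117884) = -1/117884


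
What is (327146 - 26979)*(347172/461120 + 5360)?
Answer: 185499481828031/115280 ≈ 1.6091e+9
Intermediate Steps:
(327146 - 26979)*(347172/461120 + 5360) = 300167*(347172*(1/461120) + 5360) = 300167*(86793/115280 + 5360) = 300167*(617987593/115280) = 185499481828031/115280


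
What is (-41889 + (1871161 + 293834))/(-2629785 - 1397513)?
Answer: -1061553/2013649 ≈ -0.52718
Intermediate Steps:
(-41889 + (1871161 + 293834))/(-2629785 - 1397513) = (-41889 + 2164995)/(-4027298) = 2123106*(-1/4027298) = -1061553/2013649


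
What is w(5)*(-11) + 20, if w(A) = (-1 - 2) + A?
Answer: -2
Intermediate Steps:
w(A) = -3 + A
w(5)*(-11) + 20 = (-3 + 5)*(-11) + 20 = 2*(-11) + 20 = -22 + 20 = -2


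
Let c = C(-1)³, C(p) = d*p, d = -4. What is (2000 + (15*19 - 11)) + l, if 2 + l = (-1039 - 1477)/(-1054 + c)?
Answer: 1125898/495 ≈ 2274.5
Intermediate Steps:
C(p) = -4*p
c = 64 (c = (-4*(-1))³ = 4³ = 64)
l = 268/495 (l = -2 + (-1039 - 1477)/(-1054 + 64) = -2 - 2516/(-990) = -2 - 2516*(-1/990) = -2 + 1258/495 = 268/495 ≈ 0.54141)
(2000 + (15*19 - 11)) + l = (2000 + (15*19 - 11)) + 268/495 = (2000 + (285 - 11)) + 268/495 = (2000 + 274) + 268/495 = 2274 + 268/495 = 1125898/495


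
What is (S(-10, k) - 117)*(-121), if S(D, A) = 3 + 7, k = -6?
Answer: 12947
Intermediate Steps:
S(D, A) = 10
(S(-10, k) - 117)*(-121) = (10 - 117)*(-121) = -107*(-121) = 12947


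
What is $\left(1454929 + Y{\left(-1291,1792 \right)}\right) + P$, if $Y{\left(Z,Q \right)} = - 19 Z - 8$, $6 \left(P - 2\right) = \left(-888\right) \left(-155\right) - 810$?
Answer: $1502257$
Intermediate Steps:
$P = 22807$ ($P = 2 + \frac{\left(-888\right) \left(-155\right) - 810}{6} = 2 + \frac{137640 - 810}{6} = 2 + \frac{1}{6} \cdot 136830 = 2 + 22805 = 22807$)
$Y{\left(Z,Q \right)} = -8 - 19 Z$
$\left(1454929 + Y{\left(-1291,1792 \right)}\right) + P = \left(1454929 - -24521\right) + 22807 = \left(1454929 + \left(-8 + 24529\right)\right) + 22807 = \left(1454929 + 24521\right) + 22807 = 1479450 + 22807 = 1502257$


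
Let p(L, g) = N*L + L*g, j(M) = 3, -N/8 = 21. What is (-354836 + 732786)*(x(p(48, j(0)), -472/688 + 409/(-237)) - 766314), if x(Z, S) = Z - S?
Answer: -2982098865953225/10191 ≈ -2.9262e+11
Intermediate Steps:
N = -168 (N = -8*21 = -168)
p(L, g) = -168*L + L*g
(-354836 + 732786)*(x(p(48, j(0)), -472/688 + 409/(-237)) - 766314) = (-354836 + 732786)*((48*(-168 + 3) - (-472/688 + 409/(-237))) - 766314) = 377950*((48*(-165) - (-472*1/688 + 409*(-1/237))) - 766314) = 377950*((-7920 - (-59/86 - 409/237)) - 766314) = 377950*((-7920 - 1*(-49157/20382)) - 766314) = 377950*((-7920 + 49157/20382) - 766314) = 377950*(-161376283/20382 - 766314) = 377950*(-15780388231/20382) = -2982098865953225/10191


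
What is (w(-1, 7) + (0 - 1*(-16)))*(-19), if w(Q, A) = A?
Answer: -437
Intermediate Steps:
(w(-1, 7) + (0 - 1*(-16)))*(-19) = (7 + (0 - 1*(-16)))*(-19) = (7 + (0 + 16))*(-19) = (7 + 16)*(-19) = 23*(-19) = -437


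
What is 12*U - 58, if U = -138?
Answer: -1714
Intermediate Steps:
12*U - 58 = 12*(-138) - 58 = -1656 - 58 = -1714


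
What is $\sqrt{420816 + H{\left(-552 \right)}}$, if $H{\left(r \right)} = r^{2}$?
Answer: $4 \sqrt{45345} \approx 851.77$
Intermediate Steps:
$\sqrt{420816 + H{\left(-552 \right)}} = \sqrt{420816 + \left(-552\right)^{2}} = \sqrt{420816 + 304704} = \sqrt{725520} = 4 \sqrt{45345}$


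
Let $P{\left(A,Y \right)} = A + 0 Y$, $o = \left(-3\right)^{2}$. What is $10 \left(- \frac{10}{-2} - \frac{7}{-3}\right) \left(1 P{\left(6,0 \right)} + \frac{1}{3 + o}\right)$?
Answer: $\frac{4015}{9} \approx 446.11$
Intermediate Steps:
$o = 9$
$P{\left(A,Y \right)} = A$ ($P{\left(A,Y \right)} = A + 0 = A$)
$10 \left(- \frac{10}{-2} - \frac{7}{-3}\right) \left(1 P{\left(6,0 \right)} + \frac{1}{3 + o}\right) = 10 \left(- \frac{10}{-2} - \frac{7}{-3}\right) \left(1 \cdot 6 + \frac{1}{3 + 9}\right) = 10 \left(\left(-10\right) \left(- \frac{1}{2}\right) - - \frac{7}{3}\right) \left(6 + \frac{1}{12}\right) = 10 \left(5 + \frac{7}{3}\right) \left(6 + \frac{1}{12}\right) = 10 \cdot \frac{22}{3} \cdot \frac{73}{12} = \frac{220}{3} \cdot \frac{73}{12} = \frac{4015}{9}$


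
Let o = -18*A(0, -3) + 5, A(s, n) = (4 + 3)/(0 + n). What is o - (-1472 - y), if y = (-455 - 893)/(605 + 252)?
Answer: 1300435/857 ≈ 1517.4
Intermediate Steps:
y = -1348/857 ≈ -1.5729
A(s, n) = 7/n
o = 47 (o = -126/(-3) + 5 = -126*(-1)/3 + 5 = -18*(-7/3) + 5 = 42 + 5 = 47)
o - (-1472 - y) = 47 - (-1472 - 1*(-1348/857)) = 47 - (-1472 + 1348/857) = 47 - 1*(-1260156/857) = 47 + 1260156/857 = 1300435/857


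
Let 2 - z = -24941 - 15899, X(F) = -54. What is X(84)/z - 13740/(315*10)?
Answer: -1039517/238245 ≈ -4.3632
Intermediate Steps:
z = 40842 (z = 2 - (-24941 - 15899) = 2 - 1*(-40840) = 2 + 40840 = 40842)
X(84)/z - 13740/(315*10) = -54/40842 - 13740/(315*10) = -54*1/40842 - 13740/3150 = -3/2269 - 13740*1/3150 = -3/2269 - 458/105 = -1039517/238245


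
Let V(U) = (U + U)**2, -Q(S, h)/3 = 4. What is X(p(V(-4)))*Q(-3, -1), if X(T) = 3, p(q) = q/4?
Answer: -36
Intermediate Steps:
Q(S, h) = -12 (Q(S, h) = -3*4 = -12)
V(U) = 4*U**2 (V(U) = (2*U)**2 = 4*U**2)
p(q) = q/4 (p(q) = q*(1/4) = q/4)
X(p(V(-4)))*Q(-3, -1) = 3*(-12) = -36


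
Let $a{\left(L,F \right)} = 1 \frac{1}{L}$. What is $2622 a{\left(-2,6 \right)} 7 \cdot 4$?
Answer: $-36708$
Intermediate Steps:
$a{\left(L,F \right)} = \frac{1}{L}$
$2622 a{\left(-2,6 \right)} 7 \cdot 4 = 2622 \frac{1}{-2} \cdot 7 \cdot 4 = 2622 \left(- \frac{1}{2}\right) 7 \cdot 4 = 2622 \left(\left(- \frac{7}{2}\right) 4\right) = 2622 \left(-14\right) = -36708$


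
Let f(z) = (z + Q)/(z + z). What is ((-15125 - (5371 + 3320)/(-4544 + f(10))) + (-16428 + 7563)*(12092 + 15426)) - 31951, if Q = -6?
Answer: -1847767653173/7573 ≈ -2.4399e+8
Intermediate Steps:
f(z) = (-6 + z)/(2*z) (f(z) = (z - 6)/(z + z) = (-6 + z)/((2*z)) = (-6 + z)*(1/(2*z)) = (-6 + z)/(2*z))
((-15125 - (5371 + 3320)/(-4544 + f(10))) + (-16428 + 7563)*(12092 + 15426)) - 31951 = ((-15125 - (5371 + 3320)/(-4544 + (½)*(-6 + 10)/10)) + (-16428 + 7563)*(12092 + 15426)) - 31951 = ((-15125 - 8691/(-4544 + (½)*(⅒)*4)) - 8865*27518) - 31951 = ((-15125 - 8691/(-4544 + ⅕)) - 243947070) - 31951 = ((-15125 - 8691/(-22719/5)) - 243947070) - 31951 = ((-15125 - 8691*(-5)/22719) - 243947070) - 31951 = ((-15125 - 1*(-14485/7573)) - 243947070) - 31951 = ((-15125 + 14485/7573) - 243947070) - 31951 = (-114527140/7573 - 243947070) - 31951 = -1847525688250/7573 - 31951 = -1847767653173/7573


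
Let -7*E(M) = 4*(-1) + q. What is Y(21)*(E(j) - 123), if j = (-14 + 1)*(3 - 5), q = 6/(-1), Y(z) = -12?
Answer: 10212/7 ≈ 1458.9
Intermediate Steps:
q = -6 (q = 6*(-1) = -6)
j = 26 (j = -13*(-2) = 26)
E(M) = 10/7 (E(M) = -(4*(-1) - 6)/7 = -(-4 - 6)/7 = -⅐*(-10) = 10/7)
Y(21)*(E(j) - 123) = -12*(10/7 - 123) = -12*(-851/7) = 10212/7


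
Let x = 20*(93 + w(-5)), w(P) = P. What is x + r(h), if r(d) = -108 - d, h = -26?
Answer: 1678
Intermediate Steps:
x = 1760 (x = 20*(93 - 5) = 20*88 = 1760)
x + r(h) = 1760 + (-108 - 1*(-26)) = 1760 + (-108 + 26) = 1760 - 82 = 1678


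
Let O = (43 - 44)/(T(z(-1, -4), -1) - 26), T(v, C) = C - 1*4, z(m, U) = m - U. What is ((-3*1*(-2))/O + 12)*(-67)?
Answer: -13266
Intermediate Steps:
T(v, C) = -4 + C (T(v, C) = C - 4 = -4 + C)
O = 1/31 (O = (43 - 44)/((-4 - 1) - 26) = -1/(-5 - 26) = -1/(-31) = -1*(-1/31) = 1/31 ≈ 0.032258)
((-3*1*(-2))/O + 12)*(-67) = ((-3*1*(-2))/(1/31) + 12)*(-67) = (-3*(-2)*31 + 12)*(-67) = (6*31 + 12)*(-67) = (186 + 12)*(-67) = 198*(-67) = -13266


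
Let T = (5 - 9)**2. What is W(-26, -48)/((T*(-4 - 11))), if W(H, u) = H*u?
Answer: -26/5 ≈ -5.2000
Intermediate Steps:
T = 16 (T = (-4)**2 = 16)
W(-26, -48)/((T*(-4 - 11))) = (-26*(-48))/((16*(-4 - 11))) = 1248/((16*(-15))) = 1248/(-240) = 1248*(-1/240) = -26/5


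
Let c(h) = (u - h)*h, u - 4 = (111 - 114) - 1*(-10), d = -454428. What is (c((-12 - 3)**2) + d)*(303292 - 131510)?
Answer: -86333853996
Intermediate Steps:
u = 11 (u = 4 + ((111 - 114) - 1*(-10)) = 4 + (-3 + 10) = 4 + 7 = 11)
c(h) = h*(11 - h) (c(h) = (11 - h)*h = h*(11 - h))
(c((-12 - 3)**2) + d)*(303292 - 131510) = ((-12 - 3)**2*(11 - (-12 - 3)**2) - 454428)*(303292 - 131510) = ((-15)**2*(11 - 1*(-15)**2) - 454428)*171782 = (225*(11 - 1*225) - 454428)*171782 = (225*(11 - 225) - 454428)*171782 = (225*(-214) - 454428)*171782 = (-48150 - 454428)*171782 = -502578*171782 = -86333853996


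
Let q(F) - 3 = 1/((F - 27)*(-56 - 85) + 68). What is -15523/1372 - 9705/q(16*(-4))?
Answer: -86177123897/26546828 ≈ -3246.2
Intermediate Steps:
q(F) = 3 + 1/(3875 - 141*F) (q(F) = 3 + 1/((F - 27)*(-56 - 85) + 68) = 3 + 1/((-27 + F)*(-141) + 68) = 3 + 1/((3807 - 141*F) + 68) = 3 + 1/(3875 - 141*F))
-15523/1372 - 9705/q(16*(-4)) = -15523/1372 - 9705*(-3875 + 141*(16*(-4)))/(-11626 + 423*(16*(-4))) = -15523*1/1372 - 9705*(-3875 + 141*(-64))/(-11626 + 423*(-64)) = -15523/1372 - 9705*(-3875 - 9024)/(-11626 - 27072) = -15523/1372 - 9705/(-38698/(-12899)) = -15523/1372 - 9705/((-1/12899*(-38698))) = -15523/1372 - 9705/38698/12899 = -15523/1372 - 9705*12899/38698 = -15523/1372 - 125184795/38698 = -86177123897/26546828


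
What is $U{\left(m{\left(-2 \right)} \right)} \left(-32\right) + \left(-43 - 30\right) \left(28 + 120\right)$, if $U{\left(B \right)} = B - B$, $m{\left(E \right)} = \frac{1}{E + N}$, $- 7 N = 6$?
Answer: $-10804$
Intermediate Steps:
$N = - \frac{6}{7}$ ($N = \left(- \frac{1}{7}\right) 6 = - \frac{6}{7} \approx -0.85714$)
$m{\left(E \right)} = \frac{1}{- \frac{6}{7} + E}$ ($m{\left(E \right)} = \frac{1}{E - \frac{6}{7}} = \frac{1}{- \frac{6}{7} + E}$)
$U{\left(B \right)} = 0$
$U{\left(m{\left(-2 \right)} \right)} \left(-32\right) + \left(-43 - 30\right) \left(28 + 120\right) = 0 \left(-32\right) + \left(-43 - 30\right) \left(28 + 120\right) = 0 - 10804 = -10804$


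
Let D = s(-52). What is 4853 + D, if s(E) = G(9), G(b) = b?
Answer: 4862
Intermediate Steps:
s(E) = 9
D = 9
4853 + D = 4853 + 9 = 4862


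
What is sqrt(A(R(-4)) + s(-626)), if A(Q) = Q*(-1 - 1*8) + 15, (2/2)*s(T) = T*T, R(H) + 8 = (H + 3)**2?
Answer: sqrt(391954) ≈ 626.06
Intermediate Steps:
R(H) = -8 + (3 + H)**2 (R(H) = -8 + (H + 3)**2 = -8 + (3 + H)**2)
s(T) = T**2 (s(T) = T*T = T**2)
A(Q) = 15 - 9*Q (A(Q) = Q*(-1 - 8) + 15 = Q*(-9) + 15 = -9*Q + 15 = 15 - 9*Q)
sqrt(A(R(-4)) + s(-626)) = sqrt((15 - 9*(-8 + (3 - 4)**2)) + (-626)**2) = sqrt((15 - 9*(-8 + (-1)**2)) + 391876) = sqrt((15 - 9*(-8 + 1)) + 391876) = sqrt((15 - 9*(-7)) + 391876) = sqrt((15 + 63) + 391876) = sqrt(78 + 391876) = sqrt(391954)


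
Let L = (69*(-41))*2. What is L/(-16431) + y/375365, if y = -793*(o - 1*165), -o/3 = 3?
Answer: 1463665804/2055874105 ≈ 0.71194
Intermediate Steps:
o = -9 (o = -3*3 = -9)
L = -5658 (L = -2829*2 = -5658)
y = 137982 (y = -793*(-9 - 1*165) = -793*(-9 - 165) = -793*(-174) = 137982)
L/(-16431) + y/375365 = -5658/(-16431) + 137982/375365 = -5658*(-1/16431) + 137982*(1/375365) = 1886/5477 + 137982/375365 = 1463665804/2055874105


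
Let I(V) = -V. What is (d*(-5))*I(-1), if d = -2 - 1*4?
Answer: 30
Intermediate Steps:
d = -6 (d = -2 - 4 = -6)
(d*(-5))*I(-1) = (-6*(-5))*(-1*(-1)) = 30*1 = 30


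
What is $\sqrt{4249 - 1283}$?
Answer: $\sqrt{2966} \approx 54.461$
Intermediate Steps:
$\sqrt{4249 - 1283} = \sqrt{2966}$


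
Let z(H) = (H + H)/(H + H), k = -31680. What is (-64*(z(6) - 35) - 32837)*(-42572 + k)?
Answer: 2276640572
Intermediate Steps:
z(H) = 1 (z(H) = (2*H)/((2*H)) = (2*H)*(1/(2*H)) = 1)
(-64*(z(6) - 35) - 32837)*(-42572 + k) = (-64*(1 - 35) - 32837)*(-42572 - 31680) = (-64*(-34) - 32837)*(-74252) = (2176 - 32837)*(-74252) = -30661*(-74252) = 2276640572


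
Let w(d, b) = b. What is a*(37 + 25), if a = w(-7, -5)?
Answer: -310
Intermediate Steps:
a = -5
a*(37 + 25) = -5*(37 + 25) = -5*62 = -310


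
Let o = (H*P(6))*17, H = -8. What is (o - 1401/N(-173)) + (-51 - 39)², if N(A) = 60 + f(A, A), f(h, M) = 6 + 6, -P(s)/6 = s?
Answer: 311437/24 ≈ 12977.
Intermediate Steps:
P(s) = -6*s
f(h, M) = 12
N(A) = 72 (N(A) = 60 + 12 = 72)
o = 4896 (o = -(-48)*6*17 = -8*(-36)*17 = 288*17 = 4896)
(o - 1401/N(-173)) + (-51 - 39)² = (4896 - 1401/72) + (-51 - 39)² = (4896 - 1401*1/72) + (-90)² = (4896 - 467/24) + 8100 = 117037/24 + 8100 = 311437/24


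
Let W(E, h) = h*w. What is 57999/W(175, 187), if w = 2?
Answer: 57999/374 ≈ 155.08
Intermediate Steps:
W(E, h) = 2*h (W(E, h) = h*2 = 2*h)
57999/W(175, 187) = 57999/((2*187)) = 57999/374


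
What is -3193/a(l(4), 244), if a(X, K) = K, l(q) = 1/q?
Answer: -3193/244 ≈ -13.086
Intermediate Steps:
-3193/a(l(4), 244) = -3193/244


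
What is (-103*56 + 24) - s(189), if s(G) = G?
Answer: -5933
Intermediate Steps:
(-103*56 + 24) - s(189) = (-103*56 + 24) - 1*189 = (-5768 + 24) - 189 = -5744 - 189 = -5933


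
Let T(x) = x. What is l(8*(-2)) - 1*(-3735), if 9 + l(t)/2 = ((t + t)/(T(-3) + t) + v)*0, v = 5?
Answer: 3717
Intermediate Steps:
l(t) = -18 (l(t) = -18 + 2*(((t + t)/(-3 + t) + 5)*0) = -18 + 2*(((2*t)/(-3 + t) + 5)*0) = -18 + 2*((2*t/(-3 + t) + 5)*0) = -18 + 2*((5 + 2*t/(-3 + t))*0) = -18 + 2*0 = -18 + 0 = -18)
l(8*(-2)) - 1*(-3735) = -18 - 1*(-3735) = -18 + 3735 = 3717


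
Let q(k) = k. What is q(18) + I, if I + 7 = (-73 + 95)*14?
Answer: 319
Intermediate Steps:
I = 301 (I = -7 + (-73 + 95)*14 = -7 + 22*14 = -7 + 308 = 301)
q(18) + I = 18 + 301 = 319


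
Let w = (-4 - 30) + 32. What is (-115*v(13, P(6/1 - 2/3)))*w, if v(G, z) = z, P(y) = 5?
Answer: 1150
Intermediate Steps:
w = -2 (w = -34 + 32 = -2)
(-115*v(13, P(6/1 - 2/3)))*w = -115*5*(-2) = -575*(-2) = 1150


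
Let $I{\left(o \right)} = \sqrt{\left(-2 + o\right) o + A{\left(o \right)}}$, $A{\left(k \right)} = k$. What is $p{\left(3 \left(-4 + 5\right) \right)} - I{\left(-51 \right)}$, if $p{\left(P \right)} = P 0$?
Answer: $- 2 \sqrt{663} \approx -51.498$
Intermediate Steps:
$p{\left(P \right)} = 0$
$I{\left(o \right)} = \sqrt{o + o \left(-2 + o\right)}$ ($I{\left(o \right)} = \sqrt{\left(-2 + o\right) o + o} = \sqrt{o \left(-2 + o\right) + o} = \sqrt{o + o \left(-2 + o\right)}$)
$p{\left(3 \left(-4 + 5\right) \right)} - I{\left(-51 \right)} = 0 - \sqrt{- 51 \left(-1 - 51\right)} = 0 - \sqrt{\left(-51\right) \left(-52\right)} = 0 - \sqrt{2652} = 0 - 2 \sqrt{663} = - 2 \sqrt{663}$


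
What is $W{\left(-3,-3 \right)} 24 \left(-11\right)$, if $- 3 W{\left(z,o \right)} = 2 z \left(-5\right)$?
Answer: $2640$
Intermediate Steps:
$W{\left(z,o \right)} = \frac{10 z}{3}$ ($W{\left(z,o \right)} = - \frac{2 z \left(-5\right)}{3} = - \frac{\left(-10\right) z}{3} = \frac{10 z}{3}$)
$W{\left(-3,-3 \right)} 24 \left(-11\right) = \frac{10}{3} \left(-3\right) 24 \left(-11\right) = \left(-10\right) 24 \left(-11\right) = \left(-240\right) \left(-11\right) = 2640$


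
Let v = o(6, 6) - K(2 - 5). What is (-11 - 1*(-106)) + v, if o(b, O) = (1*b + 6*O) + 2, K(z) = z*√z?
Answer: 139 + 3*I*√3 ≈ 139.0 + 5.1962*I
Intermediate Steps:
K(z) = z^(3/2)
o(b, O) = 2 + b + 6*O (o(b, O) = (b + 6*O) + 2 = 2 + b + 6*O)
v = 44 + 3*I*√3 (v = (2 + 6 + 6*6) - (2 - 5)^(3/2) = (2 + 6 + 36) - (-3)^(3/2) = 44 - (-3)*I*√3 = 44 + 3*I*√3 ≈ 44.0 + 5.1962*I)
(-11 - 1*(-106)) + v = (-11 - 1*(-106)) + (44 + 3*I*√3) = (-11 + 106) + (44 + 3*I*√3) = 95 + (44 + 3*I*√3) = 139 + 3*I*√3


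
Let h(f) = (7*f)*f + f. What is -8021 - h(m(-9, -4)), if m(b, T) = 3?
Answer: -8087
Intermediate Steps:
h(f) = f + 7*f² (h(f) = 7*f² + f = f + 7*f²)
-8021 - h(m(-9, -4)) = -8021 - 3*(1 + 7*3) = -8021 - 3*(1 + 21) = -8021 - 3*22 = -8021 - 1*66 = -8021 - 66 = -8087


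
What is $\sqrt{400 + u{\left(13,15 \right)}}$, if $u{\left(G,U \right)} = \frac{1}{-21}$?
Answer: $\frac{\sqrt{176379}}{21} \approx 19.999$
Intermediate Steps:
$u{\left(G,U \right)} = - \frac{1}{21}$
$\sqrt{400 + u{\left(13,15 \right)}} = \sqrt{400 - \frac{1}{21}} = \sqrt{\frac{8399}{21}} = \frac{\sqrt{176379}}{21}$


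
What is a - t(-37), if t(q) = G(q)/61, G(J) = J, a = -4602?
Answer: -280685/61 ≈ -4601.4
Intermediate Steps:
t(q) = q/61
a - t(-37) = -4602 - (-37)/61 = -4602 - 1*(-37/61) = -4602 + 37/61 = -280685/61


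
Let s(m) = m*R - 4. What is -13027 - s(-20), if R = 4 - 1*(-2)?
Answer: -12903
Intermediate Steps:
R = 6 (R = 4 + 2 = 6)
s(m) = -4 + 6*m (s(m) = m*6 - 4 = 6*m - 4 = -4 + 6*m)
-13027 - s(-20) = -13027 - (-4 + 6*(-20)) = -13027 - (-4 - 120) = -13027 - 1*(-124) = -13027 + 124 = -12903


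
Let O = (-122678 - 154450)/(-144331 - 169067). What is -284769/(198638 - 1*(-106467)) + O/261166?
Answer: -647442928885107/693680812929365 ≈ -0.93334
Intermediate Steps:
O = 15396/17411 (O = -277128/(-313398) = -277128*(-1/313398) = 15396/17411 ≈ 0.88427)
-284769/(198638 - 1*(-106467)) + O/261166 = -284769/(198638 - 1*(-106467)) + (15396/17411)/261166 = -284769/(198638 + 106467) + (15396/17411)*(1/261166) = -284769/305105 + 7698/2273580613 = -647442928885107/693680812929365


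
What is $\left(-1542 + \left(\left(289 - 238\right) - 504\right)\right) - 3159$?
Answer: $-5154$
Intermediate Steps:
$\left(-1542 + \left(\left(289 - 238\right) - 504\right)\right) - 3159 = \left(-1542 + \left(51 - 504\right)\right) - 3159 = \left(-1542 - 453\right) - 3159 = -1995 - 3159 = -5154$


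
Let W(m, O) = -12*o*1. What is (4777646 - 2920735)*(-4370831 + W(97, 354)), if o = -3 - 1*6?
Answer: -8116043616653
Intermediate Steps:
o = -9 (o = -3 - 6 = -9)
W(m, O) = 108 (W(m, O) = -12*(-9)*1 = 108*1 = 108)
(4777646 - 2920735)*(-4370831 + W(97, 354)) = (4777646 - 2920735)*(-4370831 + 108) = 1856911*(-4370723) = -8116043616653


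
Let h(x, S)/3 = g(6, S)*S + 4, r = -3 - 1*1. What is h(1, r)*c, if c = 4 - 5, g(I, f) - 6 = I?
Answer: 132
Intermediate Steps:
g(I, f) = 6 + I
c = -1
r = -4 (r = -3 - 1 = -4)
h(x, S) = 12 + 36*S (h(x, S) = 3*((6 + 6)*S + 4) = 3*(12*S + 4) = 3*(4 + 12*S) = 12 + 36*S)
h(1, r)*c = (12 + 36*(-4))*(-1) = (12 - 144)*(-1) = -132*(-1) = 132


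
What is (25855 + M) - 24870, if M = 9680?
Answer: 10665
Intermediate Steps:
(25855 + M) - 24870 = (25855 + 9680) - 24870 = 35535 - 24870 = 10665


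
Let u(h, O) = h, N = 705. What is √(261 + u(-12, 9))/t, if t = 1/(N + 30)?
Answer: 735*√249 ≈ 11598.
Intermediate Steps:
t = 1/735 (t = 1/(705 + 30) = 1/735 ≈ 0.0013605)
√(261 + u(-12, 9))/t = √(261 - 12)/(1/735) = √249*735 = 735*√249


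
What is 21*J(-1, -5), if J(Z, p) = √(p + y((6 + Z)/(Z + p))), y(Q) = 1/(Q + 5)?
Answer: 21*I*√119/5 ≈ 45.817*I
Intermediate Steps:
y(Q) = 1/(5 + Q)
J(Z, p) = √(p + 1/(5 + (6 + Z)/(Z + p)))
21*J(-1, -5) = 21*√(-5 + 1/(5 + (6 - 1)/(-1 - 5))) = 21*√(-5 + 1/(5 + 5/(-6))) = 21*√(-5 + 1/(5 - ⅙*5)) = 21*√(-5 + 1/(5 - ⅚)) = 21*√(-5 + 1/(25/6)) = 21*√(-5 + 6/25) = 21*√(-119/25) = 21*(I*√119/5) = 21*I*√119/5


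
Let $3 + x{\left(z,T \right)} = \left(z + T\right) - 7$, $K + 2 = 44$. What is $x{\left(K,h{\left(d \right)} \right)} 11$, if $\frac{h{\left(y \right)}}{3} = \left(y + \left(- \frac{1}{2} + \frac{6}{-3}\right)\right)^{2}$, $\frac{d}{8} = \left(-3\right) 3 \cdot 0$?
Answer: $\frac{2233}{4} \approx 558.25$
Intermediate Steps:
$K = 42$ ($K = -2 + 44 = 42$)
$d = 0$ ($d = 8 \left(-3\right) 3 \cdot 0 = 8 \left(\left(-9\right) 0\right) = 8 \cdot 0 = 0$)
$h{\left(y \right)} = 3 \left(- \frac{5}{2} + y\right)^{2}$ ($h{\left(y \right)} = 3 \left(y + \left(- \frac{1}{2} + \frac{6}{-3}\right)\right)^{2} = 3 \left(y + \left(\left(-1\right) \frac{1}{2} + 6 \left(- \frac{1}{3}\right)\right)\right)^{2} = 3 \left(y - \frac{5}{2}\right)^{2} = 3 \left(- \frac{5}{2} + y\right)^{2}$)
$x{\left(z,T \right)} = -10 + T + z$ ($x{\left(z,T \right)} = -3 - \left(7 - T - z\right) = -3 + \left(-7 + T + z\right) = -10 + T + z$)
$x{\left(K,h{\left(d \right)} \right)} 11 = \left(-10 + \frac{3 \left(-5 + 2 \cdot 0\right)^{2}}{4} + 42\right) 11 = \left(-10 + \frac{3 \left(-5 + 0\right)^{2}}{4} + 42\right) 11 = \left(-10 + \frac{3 \left(-5\right)^{2}}{4} + 42\right) 11 = \left(-10 + \frac{3}{4} \cdot 25 + 42\right) 11 = \left(-10 + \frac{75}{4} + 42\right) 11 = \frac{203}{4} \cdot 11 = \frac{2233}{4}$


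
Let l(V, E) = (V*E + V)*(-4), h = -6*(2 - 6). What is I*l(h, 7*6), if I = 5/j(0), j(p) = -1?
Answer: 20640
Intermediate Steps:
h = 24 (h = -6*(-4) = 24)
l(V, E) = -4*V - 4*E*V (l(V, E) = (E*V + V)*(-4) = (V + E*V)*(-4) = -4*V - 4*E*V)
I = -5 (I = 5/(-1) = 5*(-1) = -5)
I*l(h, 7*6) = -(-20)*24*(1 + 7*6) = -(-20)*24*(1 + 42) = -(-20)*24*43 = -5*(-4128) = 20640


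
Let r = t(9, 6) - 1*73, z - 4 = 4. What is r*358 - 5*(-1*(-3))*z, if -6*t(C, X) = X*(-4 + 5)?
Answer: -26612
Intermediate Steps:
z = 8 (z = 4 + 4 = 8)
t(C, X) = -X/6 (t(C, X) = -X*(-4 + 5)/6 = -X/6)
r = -74 (r = -⅙*6 - 1*73 = -1 - 73 = -74)
r*358 - 5*(-1*(-3))*z = -74*358 - 5*(-1*(-3))*8 = -26492 - 15*8 = -26492 - 5*24 = -26492 - 120 = -26612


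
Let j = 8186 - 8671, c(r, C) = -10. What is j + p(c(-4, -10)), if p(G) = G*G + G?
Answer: -395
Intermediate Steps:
j = -485
p(G) = G + G² (p(G) = G² + G = G + G²)
j + p(c(-4, -10)) = -485 - 10*(1 - 10) = -485 - 10*(-9) = -485 + 90 = -395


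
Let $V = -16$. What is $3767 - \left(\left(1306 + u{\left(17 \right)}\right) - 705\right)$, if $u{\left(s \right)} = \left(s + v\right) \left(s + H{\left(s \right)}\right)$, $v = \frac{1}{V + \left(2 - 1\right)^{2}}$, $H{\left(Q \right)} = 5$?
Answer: $\frac{41902}{15} \approx 2793.5$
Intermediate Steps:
$v = - \frac{1}{15}$ ($v = \frac{1}{-16 + \left(2 - 1\right)^{2}} = \frac{1}{-16 + 1^{2}} = \frac{1}{-16 + 1} = \frac{1}{-15} = - \frac{1}{15} \approx -0.066667$)
$u{\left(s \right)} = \left(5 + s\right) \left(- \frac{1}{15} + s\right)$ ($u{\left(s \right)} = \left(s - \frac{1}{15}\right) \left(s + 5\right) = \left(- \frac{1}{15} + s\right) \left(5 + s\right) = \left(5 + s\right) \left(- \frac{1}{15} + s\right)$)
$3767 - \left(\left(1306 + u{\left(17 \right)}\right) - 705\right) = 3767 - \left(\left(1306 + \left(- \frac{1}{3} + 17^{2} + \frac{74}{15} \cdot 17\right)\right) - 705\right) = 3767 - \left(\left(1306 + \left(- \frac{1}{3} + 289 + \frac{1258}{15}\right)\right) - 705\right) = 3767 - \left(\left(1306 + \frac{5588}{15}\right) - 705\right) = 3767 - \left(\frac{25178}{15} - 705\right) = 3767 - \frac{14603}{15} = \frac{41902}{15}$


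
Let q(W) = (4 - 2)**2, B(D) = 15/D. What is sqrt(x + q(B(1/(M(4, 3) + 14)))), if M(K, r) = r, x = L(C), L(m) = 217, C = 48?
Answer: sqrt(221) ≈ 14.866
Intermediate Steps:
x = 217
q(W) = 4 (q(W) = 2**2 = 4)
sqrt(x + q(B(1/(M(4, 3) + 14)))) = sqrt(217 + 4) = sqrt(221)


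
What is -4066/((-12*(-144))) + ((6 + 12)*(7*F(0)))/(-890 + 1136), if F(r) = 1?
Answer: -65209/35424 ≈ -1.8408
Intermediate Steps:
-4066/((-12*(-144))) + ((6 + 12)*(7*F(0)))/(-890 + 1136) = -4066/((-12*(-144))) + ((6 + 12)*(7*1))/(-890 + 1136) = -4066/1728 + (18*7)/246 = -4066*1/1728 + 126*(1/246) = -2033/864 + 21/41 = -65209/35424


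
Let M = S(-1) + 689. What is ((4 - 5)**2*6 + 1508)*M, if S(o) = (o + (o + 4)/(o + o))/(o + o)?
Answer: 2090077/2 ≈ 1.0450e+6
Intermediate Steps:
S(o) = (o + (4 + o)/(2*o))/(2*o) (S(o) = (o + (4 + o)/((2*o)))/((2*o)) = (o + (4 + o)*(1/(2*o)))*(1/(2*o)) = (o + (4 + o)/(2*o))*(1/(2*o)) = (o + (4 + o)/(2*o))/(2*o))
M = 2761/4 (M = (1/4)*(4 - 1 + 2*(-1)**2)/(-1)**2 + 689 = (1/4)*1*(4 - 1 + 2*1) + 689 = (1/4)*1*(4 - 1 + 2) + 689 = (1/4)*1*5 + 689 = 5/4 + 689 = 2761/4 ≈ 690.25)
((4 - 5)**2*6 + 1508)*M = ((4 - 5)**2*6 + 1508)*(2761/4) = ((-1)**2*6 + 1508)*(2761/4) = (1*6 + 1508)*(2761/4) = (6 + 1508)*(2761/4) = 1514*(2761/4) = 2090077/2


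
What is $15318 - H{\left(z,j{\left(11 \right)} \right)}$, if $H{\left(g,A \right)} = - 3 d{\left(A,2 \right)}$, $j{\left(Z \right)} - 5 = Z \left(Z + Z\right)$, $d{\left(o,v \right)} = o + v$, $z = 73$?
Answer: $16065$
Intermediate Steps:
$j{\left(Z \right)} = 5 + 2 Z^{2}$ ($j{\left(Z \right)} = 5 + Z \left(Z + Z\right) = 5 + Z 2 Z = 5 + 2 Z^{2}$)
$H{\left(g,A \right)} = -6 - 3 A$ ($H{\left(g,A \right)} = - 3 \left(A + 2\right) = - 3 \left(2 + A\right) = -6 - 3 A$)
$15318 - H{\left(z,j{\left(11 \right)} \right)} = 15318 - \left(-6 - 3 \left(5 + 2 \cdot 11^{2}\right)\right) = 15318 - \left(-6 - 3 \left(5 + 2 \cdot 121\right)\right) = 15318 - \left(-6 - 3 \left(5 + 242\right)\right) = 15318 - \left(-6 - 741\right) = 15318 - -747 = 15318 + 747 = 16065$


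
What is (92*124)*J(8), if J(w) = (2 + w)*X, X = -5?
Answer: -570400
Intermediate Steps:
J(w) = -10 - 5*w (J(w) = (2 + w)*(-5) = -10 - 5*w)
(92*124)*J(8) = (92*124)*(-10 - 5*8) = 11408*(-10 - 40) = 11408*(-50) = -570400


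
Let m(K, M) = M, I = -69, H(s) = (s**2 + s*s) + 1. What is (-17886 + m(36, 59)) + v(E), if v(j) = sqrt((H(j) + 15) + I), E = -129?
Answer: -17827 + sqrt(33229) ≈ -17645.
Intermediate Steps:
H(s) = 1 + 2*s**2 (H(s) = (s**2 + s**2) + 1 = 2*s**2 + 1 = 1 + 2*s**2)
v(j) = sqrt(-53 + 2*j**2) (v(j) = sqrt(((1 + 2*j**2) + 15) - 69) = sqrt((16 + 2*j**2) - 69) = sqrt(-53 + 2*j**2))
(-17886 + m(36, 59)) + v(E) = (-17886 + 59) + sqrt(-53 + 2*(-129)**2) = -17827 + sqrt(-53 + 2*16641) = -17827 + sqrt(-53 + 33282) = -17827 + sqrt(33229)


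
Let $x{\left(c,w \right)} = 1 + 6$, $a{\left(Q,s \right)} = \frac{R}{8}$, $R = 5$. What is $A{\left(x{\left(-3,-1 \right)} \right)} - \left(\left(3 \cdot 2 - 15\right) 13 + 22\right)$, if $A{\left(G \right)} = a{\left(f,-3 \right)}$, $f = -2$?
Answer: $\frac{765}{8} \approx 95.625$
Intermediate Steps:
$a{\left(Q,s \right)} = \frac{5}{8}$
$x{\left(c,w \right)} = 7$
$A{\left(G \right)} = \frac{5}{8}$
$A{\left(x{\left(-3,-1 \right)} \right)} - \left(\left(3 \cdot 2 - 15\right) 13 + 22\right) = \frac{5}{8} - \left(\left(3 \cdot 2 - 15\right) 13 + 22\right) = \frac{5}{8} - \left(\left(6 - 15\right) 13 + 22\right) = \frac{5}{8} - \left(\left(-9\right) 13 + 22\right) = \frac{5}{8} - \left(-117 + 22\right) = \frac{5}{8} - -95 = \frac{5}{8} + 95 = \frac{765}{8}$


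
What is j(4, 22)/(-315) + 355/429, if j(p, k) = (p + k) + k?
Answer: 3379/5005 ≈ 0.67513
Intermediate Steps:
j(p, k) = p + 2*k (j(p, k) = (k + p) + k = p + 2*k)
j(4, 22)/(-315) + 355/429 = (4 + 2*22)/(-315) + 355/429 = (4 + 44)*(-1/315) + 355*(1/429) = 48*(-1/315) + 355/429 = -16/105 + 355/429 = 3379/5005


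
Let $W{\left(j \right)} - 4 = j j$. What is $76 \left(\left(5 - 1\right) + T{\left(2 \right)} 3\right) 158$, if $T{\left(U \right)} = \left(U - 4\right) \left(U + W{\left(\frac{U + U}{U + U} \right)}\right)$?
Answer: $-456304$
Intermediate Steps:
$W{\left(j \right)} = 4 + j^{2}$ ($W{\left(j \right)} = 4 + j j = 4 + j^{2}$)
$T{\left(U \right)} = \left(-4 + U\right) \left(5 + U\right)$ ($T{\left(U \right)} = \left(U - 4\right) \left(U + \left(4 + \left(\frac{U + U}{U + U}\right)^{2}\right)\right) = \left(-4 + U\right) \left(U + \left(4 + \left(\frac{2 U}{2 U}\right)^{2}\right)\right) = \left(-4 + U\right) \left(U + \left(4 + \left(2 U \frac{1}{2 U}\right)^{2}\right)\right) = \left(-4 + U\right) \left(U + \left(4 + 1^{2}\right)\right) = \left(-4 + U\right) \left(U + \left(4 + 1\right)\right) = \left(-4 + U\right) \left(U + 5\right) = \left(-4 + U\right) \left(5 + U\right)$)
$76 \left(\left(5 - 1\right) + T{\left(2 \right)} 3\right) 158 = 76 \left(\left(5 - 1\right) + \left(-20 + 2 + 2^{2}\right) 3\right) 158 = 76 \left(4 + \left(-20 + 2 + 4\right) 3\right) 158 = 76 \left(4 - 42\right) 158 = 76 \left(-38\right) 158 = \left(-2888\right) 158 = -456304$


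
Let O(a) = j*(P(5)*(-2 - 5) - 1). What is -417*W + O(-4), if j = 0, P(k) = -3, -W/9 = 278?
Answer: 1043334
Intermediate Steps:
W = -2502 (W = -9*278 = -2502)
O(a) = 0 (O(a) = 0*(-3*(-2 - 5) - 1) = 0*(-3*(-7) - 1) = 0*(21 - 1) = 0*20 = 0)
-417*W + O(-4) = -417*(-2502) + 0 = 1043334 + 0 = 1043334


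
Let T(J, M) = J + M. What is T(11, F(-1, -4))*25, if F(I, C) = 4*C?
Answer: -125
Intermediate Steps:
T(11, F(-1, -4))*25 = (11 + 4*(-4))*25 = (11 - 16)*25 = -5*25 = -125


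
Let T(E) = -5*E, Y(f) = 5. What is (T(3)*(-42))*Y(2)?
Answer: 3150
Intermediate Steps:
(T(3)*(-42))*Y(2) = (-5*3*(-42))*5 = -15*(-42)*5 = 630*5 = 3150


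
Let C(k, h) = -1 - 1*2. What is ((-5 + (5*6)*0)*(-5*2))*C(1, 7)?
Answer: -150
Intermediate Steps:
C(k, h) = -3 (C(k, h) = -1 - 2 = -3)
((-5 + (5*6)*0)*(-5*2))*C(1, 7) = ((-5 + (5*6)*0)*(-5*2))*(-3) = ((-5 + 30*0)*(-10))*(-3) = ((-5 + 0)*(-10))*(-3) = -5*(-10)*(-3) = 50*(-3) = -150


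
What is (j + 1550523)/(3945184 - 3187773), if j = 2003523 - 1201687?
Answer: 2352359/757411 ≈ 3.1058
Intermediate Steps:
j = 801836
(j + 1550523)/(3945184 - 3187773) = (801836 + 1550523)/(3945184 - 3187773) = 2352359/757411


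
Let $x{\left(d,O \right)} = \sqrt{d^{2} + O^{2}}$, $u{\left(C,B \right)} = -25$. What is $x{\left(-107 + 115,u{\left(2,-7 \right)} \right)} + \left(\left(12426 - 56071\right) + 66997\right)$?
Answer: $23352 + \sqrt{689} \approx 23378.0$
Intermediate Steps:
$x{\left(d,O \right)} = \sqrt{O^{2} + d^{2}}$
$x{\left(-107 + 115,u{\left(2,-7 \right)} \right)} + \left(\left(12426 - 56071\right) + 66997\right) = \sqrt{\left(-25\right)^{2} + \left(-107 + 115\right)^{2}} + \left(\left(12426 - 56071\right) + 66997\right) = \sqrt{625 + 8^{2}} + \left(-43645 + 66997\right) = \sqrt{625 + 64} + 23352 = \sqrt{689} + 23352 = 23352 + \sqrt{689}$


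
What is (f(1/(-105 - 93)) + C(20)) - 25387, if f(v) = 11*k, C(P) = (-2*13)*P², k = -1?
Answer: -35798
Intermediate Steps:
C(P) = -26*P²
f(v) = -11 (f(v) = 11*(-1) = -11)
(f(1/(-105 - 93)) + C(20)) - 25387 = (-11 - 26*20²) - 25387 = (-11 - 26*400) - 25387 = (-11 - 10400) - 25387 = -10411 - 25387 = -35798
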